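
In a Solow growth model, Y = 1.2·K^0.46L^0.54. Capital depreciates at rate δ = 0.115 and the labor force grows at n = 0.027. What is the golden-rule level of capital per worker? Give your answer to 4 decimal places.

n + δ = 0.027 + 0.115 = 0.142.
Golden rule sets MPK = n+δ: 0.46·1.2·k^(0.46−1) = 0.142, so k_gold = (0.46·1.2/0.142)^(1/0.54) ≈ 12.3579.

k_gold ≈ 12.3579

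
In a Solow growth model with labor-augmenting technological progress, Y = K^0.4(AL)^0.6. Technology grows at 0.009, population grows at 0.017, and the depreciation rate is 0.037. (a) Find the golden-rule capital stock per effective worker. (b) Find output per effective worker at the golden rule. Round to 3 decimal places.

Capital per effective worker breaks even when investment replaces (n + g + δ)·k; here n + g + δ = 0.063.
At the golden rule the marginal product of capital equals n+g+δ: 0.4·k^(0.4−1) = 0.063. Solving, k_gold = (0.4/0.063)^(1/0.6) ≈ 21.7704.
y_gold = 21.7704^0.4 ≈ 3.4288.

(a) k_gold ≈ 21.770; (b) y_gold ≈ 3.429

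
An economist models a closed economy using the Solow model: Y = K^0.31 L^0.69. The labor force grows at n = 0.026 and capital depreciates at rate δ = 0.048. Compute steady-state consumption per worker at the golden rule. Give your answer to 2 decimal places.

Capital per worker breaks even when investment replaces (n + δ)·k; here n + δ = 0.074.
Maximizing c = f(k) − (n+δ)·k gives f'(k) = n+δ, i.e. 0.31·k^(0.31−1) = 0.074, so k_gold = (0.31/0.074)^(1/0.69) ≈ 7.9733.
y_gold = 7.9733^0.31 ≈ 1.9033.
c_gold = y_gold − (n+δ)·k_gold = 1.9033 − 0.074·7.9733 ≈ 1.3133.

c_gold ≈ 1.31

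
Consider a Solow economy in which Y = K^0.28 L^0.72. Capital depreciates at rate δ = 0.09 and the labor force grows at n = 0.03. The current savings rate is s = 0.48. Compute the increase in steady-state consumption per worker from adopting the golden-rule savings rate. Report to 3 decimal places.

Δc ≈ 0.109

Capital per worker breaks even when investment replaces (n + δ)·k; here n + δ = 0.12.
Current steady state (s = 0.48): k* = (0.48/0.12)^(1/0.72) ≈ 6.8580, y* = 6.8580^0.28 ≈ 1.7145, c* = (1−0.48)·1.7145 ≈ 0.8915.
Setting f'(k) = n+δ gives 0.28·k^(0.28−1) = 0.12, hence k_gold = (0.28/0.12)^(1/0.72) ≈ 3.2440.
y_gold = 3.2440^0.28 ≈ 1.3903, c_gold = y_gold − 0.12·k_gold ≈ 1.0010.
Gain: Δc = 1.0010 − 0.8915 ≈ 0.1095.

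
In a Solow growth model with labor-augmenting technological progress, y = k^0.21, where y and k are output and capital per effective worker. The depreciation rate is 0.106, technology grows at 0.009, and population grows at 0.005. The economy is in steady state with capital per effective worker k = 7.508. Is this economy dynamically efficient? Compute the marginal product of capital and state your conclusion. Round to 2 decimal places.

dynamically inefficient; MPK ≈ 0.04

Break-even investment rate: n + g + δ = 0.005 + 0.009 + 0.106 = 0.12.
MPK = 0.21·k^(0.21−1) = 0.21·7.508^(-0.79) ≈ 0.0427.
MPK < 0.12, so the economy is dynamically inefficient (over-saving).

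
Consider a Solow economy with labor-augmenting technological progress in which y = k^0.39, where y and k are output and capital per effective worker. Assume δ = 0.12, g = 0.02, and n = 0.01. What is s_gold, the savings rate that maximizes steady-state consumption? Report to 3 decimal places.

s_gold = 0.390

The effective depreciation rate is n + g + δ = 0.01 + 0.02 + 0.12 = 0.15.
At the golden rule MPK = n+g+δ, and in any Cobb-Douglas steady state s = (n+g+δ)·k/y = MPK·k/y = capital's share 0.39.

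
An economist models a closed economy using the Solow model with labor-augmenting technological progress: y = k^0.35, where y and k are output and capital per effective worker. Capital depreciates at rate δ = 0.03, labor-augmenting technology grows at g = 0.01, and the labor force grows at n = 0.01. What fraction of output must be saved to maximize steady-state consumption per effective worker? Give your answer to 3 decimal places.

n + g + δ = 0.01 + 0.01 + 0.03 = 0.05.
At the golden rule MPK = n+g+δ, and in any Cobb-Douglas steady state s = (n+g+δ)·k/y = MPK·k/y = capital's share 0.35.

s_gold = 0.350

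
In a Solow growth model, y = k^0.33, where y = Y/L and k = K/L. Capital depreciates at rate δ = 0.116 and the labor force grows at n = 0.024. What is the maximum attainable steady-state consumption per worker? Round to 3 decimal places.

c_gold ≈ 1.022

Break-even investment rate: n + δ = 0.024 + 0.116 = 0.14.
Golden rule sets MPK = n+δ: 0.33·k^(0.33−1) = 0.14, so k_gold = (0.33/0.14)^(1/0.67) ≈ 3.5958.
y_gold = 3.5958^0.33 ≈ 1.5255.
c_gold = y_gold − (n+δ)·k_gold = 1.5255 − 0.14·3.5958 ≈ 1.0221.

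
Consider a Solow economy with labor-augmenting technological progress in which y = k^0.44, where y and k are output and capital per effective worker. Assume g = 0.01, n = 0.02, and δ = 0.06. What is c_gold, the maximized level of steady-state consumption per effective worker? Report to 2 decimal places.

c_gold ≈ 1.95

Capital per effective worker breaks even when investment replaces (n + g + δ)·k; here n + g + δ = 0.09.
Setting f'(k) = n+g+δ gives 0.44·k^(0.44−1) = 0.09, hence k_gold = (0.44/0.09)^(1/0.56) ≈ 17.0111.
y_gold = 17.0111^0.44 ≈ 3.4795.
c_gold = y_gold − (n+g+δ)·k_gold = 3.4795 − 0.09·17.0111 ≈ 1.9485.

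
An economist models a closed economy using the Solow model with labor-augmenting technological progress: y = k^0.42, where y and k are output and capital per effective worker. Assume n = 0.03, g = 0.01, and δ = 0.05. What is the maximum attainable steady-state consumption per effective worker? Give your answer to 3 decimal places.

Capital per effective worker breaks even when investment replaces (n + g + δ)·k; here n + g + δ = 0.09.
Setting f'(k) = n+g+δ gives 0.42·k^(0.42−1) = 0.09, hence k_gold = (0.42/0.09)^(1/0.58) ≈ 14.2384.
y_gold = 14.2384^0.42 ≈ 3.0511.
c_gold = y_gold − (n+g+δ)·k_gold = 3.0511 − 0.09·14.2384 ≈ 1.7696.

c_gold ≈ 1.770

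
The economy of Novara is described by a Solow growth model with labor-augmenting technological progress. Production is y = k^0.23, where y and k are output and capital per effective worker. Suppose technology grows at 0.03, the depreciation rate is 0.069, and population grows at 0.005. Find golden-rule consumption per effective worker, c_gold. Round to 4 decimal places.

c_gold ≈ 0.9760

Capital per effective worker breaks even when investment replaces (n + g + δ)·k; here n + g + δ = 0.104.
Maximizing c = f(k) − (n+g+δ)·k gives f'(k) = n+g+δ, i.e. 0.23·k^(0.23−1) = 0.104, so k_gold = (0.23/0.104)^(1/0.77) ≈ 2.8032.
y_gold = 2.8032^0.23 ≈ 1.2675.
c_gold = y_gold − (n+g+δ)·k_gold = 1.2675 − 0.104·2.8032 ≈ 0.9760.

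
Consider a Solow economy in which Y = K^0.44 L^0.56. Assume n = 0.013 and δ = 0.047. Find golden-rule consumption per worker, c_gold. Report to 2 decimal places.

Break-even investment rate: n + δ = 0.013 + 0.047 = 0.06.
Maximizing c = f(k) − (n+δ)·k gives f'(k) = n+δ, i.e. 0.44·k^(0.44−1) = 0.06, so k_gold = (0.44/0.06)^(1/0.56) ≈ 35.0898.
y_gold = 35.0898^0.44 ≈ 4.7850.
c_gold = y_gold − (n+δ)·k_gold = 4.7850 − 0.06·35.0898 ≈ 2.6796.

c_gold ≈ 2.68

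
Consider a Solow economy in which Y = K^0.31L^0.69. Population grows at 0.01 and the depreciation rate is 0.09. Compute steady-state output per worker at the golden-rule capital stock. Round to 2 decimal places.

Break-even investment rate: n + δ = 0.01 + 0.09 = 0.1.
Golden rule sets MPK = n+δ: 0.31·k^(0.31−1) = 0.1, so k_gold = (0.31/0.1)^(1/0.69) ≈ 5.1537.
Output: y_gold = k_gold^0.31 = 5.1537^0.31 ≈ 1.6625.

y_gold ≈ 1.66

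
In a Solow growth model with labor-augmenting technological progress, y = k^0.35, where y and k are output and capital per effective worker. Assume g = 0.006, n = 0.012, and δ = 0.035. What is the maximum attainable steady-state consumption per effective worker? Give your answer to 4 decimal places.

Break-even investment rate: n + g + δ = 0.012 + 0.006 + 0.035 = 0.053.
Golden rule sets MPK = n+g+δ: 0.35·k^(0.35−1) = 0.053, so k_gold = (0.35/0.053)^(1/0.65) ≈ 18.2481.
y_gold = 18.2481^0.35 ≈ 2.7633.
c_gold = y_gold − (n+g+δ)·k_gold = 2.7633 − 0.053·18.2481 ≈ 1.7961.

c_gold ≈ 1.7961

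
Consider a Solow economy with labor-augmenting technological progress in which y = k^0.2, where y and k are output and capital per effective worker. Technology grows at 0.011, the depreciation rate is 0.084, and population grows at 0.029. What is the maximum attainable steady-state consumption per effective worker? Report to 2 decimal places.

The effective depreciation rate is n + g + δ = 0.029 + 0.011 + 0.084 = 0.124.
Golden rule sets MPK = n+g+δ: 0.2·k^(0.2−1) = 0.124, so k_gold = (0.2/0.124)^(1/0.8) ≈ 1.8177.
y_gold = 1.8177^0.2 ≈ 1.1269.
c_gold = y_gold − (n+g+δ)·k_gold = 1.1269 − 0.124·1.8177 ≈ 0.9016.

c_gold ≈ 0.90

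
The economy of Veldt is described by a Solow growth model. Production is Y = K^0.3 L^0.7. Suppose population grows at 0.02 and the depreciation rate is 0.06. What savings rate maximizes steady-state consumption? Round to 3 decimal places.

The effective depreciation rate is n + δ = 0.02 + 0.06 = 0.08.
At the golden rule MPK = n+δ, and in any Cobb-Douglas steady state s = (n+δ)·k/y = MPK·k/y = capital's share 0.3.

s_gold = 0.300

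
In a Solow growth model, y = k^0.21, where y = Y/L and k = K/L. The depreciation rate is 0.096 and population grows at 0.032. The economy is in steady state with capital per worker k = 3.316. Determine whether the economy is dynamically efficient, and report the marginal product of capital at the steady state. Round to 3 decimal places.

dynamically inefficient; MPK ≈ 0.081

The effective depreciation rate is n + δ = 0.032 + 0.096 = 0.128.
MPK = 0.21·k^(0.21−1) = 0.21·3.316^(-0.79) ≈ 0.0815.
MPK < 0.128, so the economy is dynamically inefficient (over-saving).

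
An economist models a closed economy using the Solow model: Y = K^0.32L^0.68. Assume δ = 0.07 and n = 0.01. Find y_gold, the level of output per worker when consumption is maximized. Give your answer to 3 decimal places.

n + δ = 0.01 + 0.07 = 0.08.
Golden rule sets MPK = n+δ: 0.32·k^(0.32−1) = 0.08, so k_gold = (0.32/0.08)^(1/0.68) ≈ 7.6804.
Output: y_gold = k_gold^0.32 = 7.6804^0.32 ≈ 1.9201.

y_gold ≈ 1.920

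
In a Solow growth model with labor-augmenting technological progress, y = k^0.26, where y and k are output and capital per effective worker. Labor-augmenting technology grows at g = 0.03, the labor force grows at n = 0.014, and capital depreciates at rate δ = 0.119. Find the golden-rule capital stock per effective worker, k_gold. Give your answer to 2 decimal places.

The effective depreciation rate is n + g + δ = 0.014 + 0.03 + 0.119 = 0.163.
Golden rule sets MPK = n+g+δ: 0.26·k^(0.26−1) = 0.163, so k_gold = (0.26/0.163)^(1/0.74) ≈ 1.8795.

k_gold ≈ 1.88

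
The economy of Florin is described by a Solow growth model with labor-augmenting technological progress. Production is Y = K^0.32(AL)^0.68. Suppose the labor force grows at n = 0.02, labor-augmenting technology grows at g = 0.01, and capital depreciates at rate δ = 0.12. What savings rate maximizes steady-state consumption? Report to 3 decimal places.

s_gold = 0.320

n + g + δ = 0.02 + 0.01 + 0.12 = 0.15.
At the golden rule MPK = n+g+δ, and in any Cobb-Douglas steady state s = (n+g+δ)·k/y = MPK·k/y = capital's share 0.32.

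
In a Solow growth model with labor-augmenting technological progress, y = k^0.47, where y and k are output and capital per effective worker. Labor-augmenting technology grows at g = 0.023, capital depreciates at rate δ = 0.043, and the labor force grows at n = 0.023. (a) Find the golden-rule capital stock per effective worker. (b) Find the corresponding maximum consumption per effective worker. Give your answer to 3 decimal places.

(a) k_gold ≈ 23.099; (b) c_gold ≈ 2.318

The effective depreciation rate is n + g + δ = 0.023 + 0.023 + 0.043 = 0.089.
Setting f'(k) = n+g+δ gives 0.47·k^(0.47−1) = 0.089, hence k_gold = (0.47/0.089)^(1/0.53) ≈ 23.0993.
y_gold = 23.0993^0.47 ≈ 4.3741; c_gold = y_gold − 0.089·k_gold ≈ 2.3183.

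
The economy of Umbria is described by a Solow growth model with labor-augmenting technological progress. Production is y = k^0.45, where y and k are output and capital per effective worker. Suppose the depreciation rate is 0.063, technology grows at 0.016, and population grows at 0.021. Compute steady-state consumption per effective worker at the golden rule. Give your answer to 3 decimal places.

c_gold ≈ 1.883

Capital per effective worker breaks even when investment replaces (n + g + δ)·k; here n + g + δ = 0.1.
Setting f'(k) = n+g+δ gives 0.45·k^(0.45−1) = 0.1, hence k_gold = (0.45/0.1)^(1/0.55) ≈ 15.4049.
y_gold = 15.4049^0.45 ≈ 3.4233.
c_gold = y_gold − (n+g+δ)·k_gold = 3.4233 − 0.1·15.4049 ≈ 1.8828.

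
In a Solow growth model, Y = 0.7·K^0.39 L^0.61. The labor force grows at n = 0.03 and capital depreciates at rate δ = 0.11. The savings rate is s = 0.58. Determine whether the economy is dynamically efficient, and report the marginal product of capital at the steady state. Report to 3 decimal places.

dynamically inefficient; MPK ≈ 0.094

The effective depreciation rate is n + δ = 0.03 + 0.11 = 0.14.
Steady-state k*: s·A·k^0.39 = 0.14·k gives k* = (0.58·0.7/0.14)^(1/0.61) ≈ 5.7283.
MPK = 0.39·0.7·5.7283^(-0.61) ≈ 0.0941.
MPK < n+δ = 0.14, so the economy is dynamically inefficient (over-saving).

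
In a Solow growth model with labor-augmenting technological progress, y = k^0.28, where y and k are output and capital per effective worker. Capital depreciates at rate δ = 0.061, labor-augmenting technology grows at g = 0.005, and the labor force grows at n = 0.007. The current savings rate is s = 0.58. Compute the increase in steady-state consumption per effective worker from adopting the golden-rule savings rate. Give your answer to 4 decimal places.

Break-even investment rate: n + g + δ = 0.007 + 0.005 + 0.061 = 0.073.
Current steady state (s = 0.58): k* = (0.58/0.073)^(1/0.72) ≈ 17.7888, y* = 17.7888^0.28 ≈ 2.2389, c* = (1−0.58)·2.2389 ≈ 0.9404.
Golden rule sets MPK = n+g+δ: 0.28·k^(0.28−1) = 0.073, so k_gold = (0.28/0.073)^(1/0.72) ≈ 6.4697.
y_gold = 6.4697^0.28 ≈ 1.6867, c_gold = y_gold − 0.073·k_gold ≈ 1.2144.
Gain: Δc = 1.2144 − 0.9404 ≈ 0.2741.

Δc ≈ 0.2741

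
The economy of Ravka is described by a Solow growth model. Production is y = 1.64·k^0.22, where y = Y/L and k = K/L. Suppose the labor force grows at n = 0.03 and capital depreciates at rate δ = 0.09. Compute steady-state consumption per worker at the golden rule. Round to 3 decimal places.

c_gold ≈ 1.745

The effective depreciation rate is n + δ = 0.03 + 0.09 = 0.12.
Golden rule sets MPK = n+δ: 0.22·1.64·k^(0.22−1) = 0.12, so k_gold = (0.22·1.64/0.12)^(1/0.78) ≈ 4.1014.
y_gold = 1.64·4.1014^0.22 ≈ 2.2371.
c_gold = y_gold − (n+δ)·k_gold = 2.2371 − 0.12·4.1014 ≈ 1.7450.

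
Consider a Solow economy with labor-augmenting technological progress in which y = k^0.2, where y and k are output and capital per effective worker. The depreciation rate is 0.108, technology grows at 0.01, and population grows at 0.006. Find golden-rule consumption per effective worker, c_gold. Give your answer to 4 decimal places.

n + g + δ = 0.006 + 0.01 + 0.108 = 0.124.
Golden rule sets MPK = n+g+δ: 0.2·k^(0.2−1) = 0.124, so k_gold = (0.2/0.124)^(1/0.8) ≈ 1.8177.
y_gold = 1.8177^0.2 ≈ 1.1269.
c_gold = y_gold − (n+g+δ)·k_gold = 1.1269 − 0.124·1.8177 ≈ 0.9016.

c_gold ≈ 0.9016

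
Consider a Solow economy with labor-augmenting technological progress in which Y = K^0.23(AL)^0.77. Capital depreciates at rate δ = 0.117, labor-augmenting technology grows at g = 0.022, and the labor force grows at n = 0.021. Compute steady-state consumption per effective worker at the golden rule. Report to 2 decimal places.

c_gold ≈ 0.86

Capital per effective worker breaks even when investment replaces (n + g + δ)·k; here n + g + δ = 0.16.
At the golden rule the marginal product of capital equals n+g+δ: 0.23·k^(0.23−1) = 0.16. Solving, k_gold = (0.23/0.16)^(1/0.77) ≈ 1.6021.
y_gold = 1.6021^0.23 ≈ 1.1145.
c_gold = y_gold − (n+g+δ)·k_gold = 1.1145 − 0.16·1.6021 ≈ 0.8582.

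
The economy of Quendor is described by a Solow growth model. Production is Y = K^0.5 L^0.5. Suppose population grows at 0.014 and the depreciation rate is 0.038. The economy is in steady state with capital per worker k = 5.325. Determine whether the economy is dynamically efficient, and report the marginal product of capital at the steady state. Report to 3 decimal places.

The effective depreciation rate is n + δ = 0.014 + 0.038 = 0.052.
MPK = 0.5·k^(0.5−1) = 0.5·5.325^(-0.5) ≈ 0.2167.
MPK > 0.052, so the economy is dynamically efficient (under-saving).

dynamically efficient; MPK ≈ 0.217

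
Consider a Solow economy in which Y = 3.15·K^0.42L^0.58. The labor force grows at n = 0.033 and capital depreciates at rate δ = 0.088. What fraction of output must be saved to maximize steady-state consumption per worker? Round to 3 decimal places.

s_gold = 0.420

The effective depreciation rate is n + δ = 0.033 + 0.088 = 0.121.
At the golden rule MPK = n+δ, and in any Cobb-Douglas steady state s = (n+δ)·k/y = MPK·k/y = capital's share 0.42.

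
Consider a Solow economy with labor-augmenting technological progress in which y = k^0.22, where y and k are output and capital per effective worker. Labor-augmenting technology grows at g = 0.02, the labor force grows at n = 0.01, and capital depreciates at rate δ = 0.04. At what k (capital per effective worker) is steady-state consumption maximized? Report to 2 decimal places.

The effective depreciation rate is n + g + δ = 0.01 + 0.02 + 0.04 = 0.07.
Golden rule sets MPK = n+g+δ: 0.22·k^(0.22−1) = 0.07, so k_gold = (0.22/0.07)^(1/0.78) ≈ 4.3411.

k_gold ≈ 4.34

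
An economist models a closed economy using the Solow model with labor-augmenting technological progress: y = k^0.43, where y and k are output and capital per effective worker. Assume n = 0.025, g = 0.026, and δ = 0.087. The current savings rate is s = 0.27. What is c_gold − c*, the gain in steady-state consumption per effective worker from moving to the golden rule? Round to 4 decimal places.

Δc ≈ 0.1323

Capital per effective worker breaks even when investment replaces (n + g + δ)·k; here n + g + δ = 0.138.
Current steady state (s = 0.27): k* = (0.27/0.138)^(1/0.57) ≈ 3.2462, y* = 3.2462^0.43 ≈ 1.6592, c* = (1−0.27)·1.6592 ≈ 1.2112.
Golden rule sets MPK = n+g+δ: 0.43·k^(0.43−1) = 0.138, so k_gold = (0.43/0.138)^(1/0.57) ≈ 7.3442.
y_gold = 7.3442^0.43 ≈ 2.3570, c_gold = y_gold − 0.138·k_gold ≈ 1.3435.
Gain: Δc = 1.3435 − 1.2112 ≈ 0.1323.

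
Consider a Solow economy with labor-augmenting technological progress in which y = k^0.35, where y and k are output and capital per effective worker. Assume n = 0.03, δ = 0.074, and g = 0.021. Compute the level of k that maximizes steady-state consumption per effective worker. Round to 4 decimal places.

k_gold ≈ 4.8746

Break-even investment rate: n + g + δ = 0.03 + 0.021 + 0.074 = 0.125.
Setting f'(k) = n+g+δ gives 0.35·k^(0.35−1) = 0.125, hence k_gold = (0.35/0.125)^(1/0.65) ≈ 4.8746.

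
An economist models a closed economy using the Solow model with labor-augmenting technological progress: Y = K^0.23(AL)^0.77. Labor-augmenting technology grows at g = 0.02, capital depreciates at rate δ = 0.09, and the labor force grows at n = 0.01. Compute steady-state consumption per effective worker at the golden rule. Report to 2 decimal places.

n + g + δ = 0.01 + 0.02 + 0.09 = 0.12.
At the golden rule the marginal product of capital equals n+g+δ: 0.23·k^(0.23−1) = 0.12. Solving, k_gold = (0.23/0.12)^(1/0.77) ≈ 2.3278.
y_gold = 2.3278^0.23 ≈ 1.2145.
c_gold = y_gold − (n+g+δ)·k_gold = 1.2145 − 0.12·2.3278 ≈ 0.9352.

c_gold ≈ 0.94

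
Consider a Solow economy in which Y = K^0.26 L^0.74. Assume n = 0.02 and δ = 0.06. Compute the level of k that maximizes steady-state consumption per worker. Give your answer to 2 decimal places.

k_gold ≈ 4.92

n + δ = 0.02 + 0.06 = 0.08.
Golden rule sets MPK = n+δ: 0.26·k^(0.26−1) = 0.08, so k_gold = (0.26/0.08)^(1/0.74) ≈ 4.9174.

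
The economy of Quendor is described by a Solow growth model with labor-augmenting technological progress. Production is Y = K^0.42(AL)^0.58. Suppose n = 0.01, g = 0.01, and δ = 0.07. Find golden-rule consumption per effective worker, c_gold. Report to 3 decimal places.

c_gold ≈ 1.770

n + g + δ = 0.01 + 0.01 + 0.07 = 0.09.
Setting f'(k) = n+g+δ gives 0.42·k^(0.42−1) = 0.09, hence k_gold = (0.42/0.09)^(1/0.58) ≈ 14.2384.
y_gold = 14.2384^0.42 ≈ 3.0511.
c_gold = y_gold − (n+g+δ)·k_gold = 3.0511 − 0.09·14.2384 ≈ 1.7696.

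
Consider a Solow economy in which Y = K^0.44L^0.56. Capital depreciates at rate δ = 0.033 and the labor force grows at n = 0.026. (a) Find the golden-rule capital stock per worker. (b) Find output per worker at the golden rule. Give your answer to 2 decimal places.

(a) k_gold ≈ 36.16; (b) y_gold ≈ 4.85

The effective depreciation rate is n + δ = 0.026 + 0.033 = 0.059.
At the golden rule the marginal product of capital equals n+δ: 0.44·k^(0.44−1) = 0.059. Solving, k_gold = (0.44/0.059)^(1/0.56) ≈ 36.1589.
y_gold = 36.1589^0.44 ≈ 4.8486.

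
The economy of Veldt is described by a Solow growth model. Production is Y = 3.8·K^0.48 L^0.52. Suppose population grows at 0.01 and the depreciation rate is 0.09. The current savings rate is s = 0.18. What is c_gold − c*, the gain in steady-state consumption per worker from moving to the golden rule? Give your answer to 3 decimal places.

n + δ = 0.01 + 0.09 = 0.1.
Current steady state (s = 0.18): k* = (0.18·3.8/0.1)^(1/0.52) ≈ 40.3531, y* = 3.8·40.3531^0.48 ≈ 22.4184, c* = (1−0.18)·22.4184 ≈ 18.3831.
Setting f'(k) = n+δ gives 0.48·3.8·k^(0.48−1) = 0.1, hence k_gold = (0.48·3.8/0.1)^(1/0.52) ≈ 266.1018.
y_gold = 3.8·266.1018^0.48 ≈ 55.4379, c_gold = y_gold − 0.1·k_gold ≈ 28.8277.
Gain: Δc = 28.8277 − 18.3831 ≈ 10.4446.

Δc ≈ 10.445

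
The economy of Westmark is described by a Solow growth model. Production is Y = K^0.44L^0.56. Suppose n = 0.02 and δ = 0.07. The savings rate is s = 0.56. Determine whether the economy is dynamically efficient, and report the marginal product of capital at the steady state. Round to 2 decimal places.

Capital per worker breaks even when investment replaces (n + δ)·k; here n + δ = 0.09.
Steady-state k*: s·k^0.44 = 0.09·k gives k* = (0.56/0.09)^(1/0.56) ≈ 26.1674.
MPK = 0.44·26.1674^(-0.56) ≈ 0.0707.
MPK < n+δ = 0.09, so the economy is dynamically inefficient (over-saving).

dynamically inefficient; MPK ≈ 0.07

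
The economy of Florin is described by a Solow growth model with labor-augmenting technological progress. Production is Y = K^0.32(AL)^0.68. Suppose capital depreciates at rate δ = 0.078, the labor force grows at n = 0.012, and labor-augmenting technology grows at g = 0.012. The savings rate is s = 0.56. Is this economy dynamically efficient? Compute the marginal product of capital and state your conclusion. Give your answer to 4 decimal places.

Break-even investment rate: n + g + δ = 0.012 + 0.012 + 0.078 = 0.102.
Steady-state k*: s·k^0.32 = 0.102·k gives k* = (0.56/0.102)^(1/0.68) ≈ 12.2357.
MPK = 0.32·12.2357^(-0.68) ≈ 0.0583.
MPK < n+g+δ = 0.102, so the economy is dynamically inefficient (over-saving).

dynamically inefficient; MPK ≈ 0.0583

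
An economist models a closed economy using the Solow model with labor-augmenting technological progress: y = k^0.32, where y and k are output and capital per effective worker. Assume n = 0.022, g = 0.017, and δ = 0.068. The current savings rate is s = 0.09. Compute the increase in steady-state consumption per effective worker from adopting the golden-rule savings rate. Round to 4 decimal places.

Break-even investment rate: n + g + δ = 0.022 + 0.017 + 0.068 = 0.107.
Current steady state (s = 0.09): k* = (0.09/0.107)^(1/0.68) ≈ 0.7754, y* = 0.7754^0.32 ≈ 0.9218, c* = (1−0.09)·0.9218 ≈ 0.8388.
At the golden rule the marginal product of capital equals n+g+δ: 0.32·k^(0.32−1) = 0.107. Solving, k_gold = (0.32/0.107)^(1/0.68) ≈ 5.0079.
y_gold = 5.0079^0.32 ≈ 1.6745, c_gold = y_gold − 0.107·k_gold ≈ 1.1387.
Gain: Δc = 1.1387 − 0.8388 ≈ 0.2998.

Δc ≈ 0.2998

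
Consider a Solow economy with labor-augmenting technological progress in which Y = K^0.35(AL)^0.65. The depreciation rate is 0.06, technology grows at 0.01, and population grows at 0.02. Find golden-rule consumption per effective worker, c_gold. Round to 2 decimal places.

The effective depreciation rate is n + g + δ = 0.02 + 0.01 + 0.06 = 0.09.
At the golden rule the marginal product of capital equals n+g+δ: 0.35·k^(0.35−1) = 0.09. Solving, k_gold = (0.35/0.09)^(1/0.65) ≈ 8.0802.
y_gold = 8.0802^0.35 ≈ 2.0778.
c_gold = y_gold − (n+g+δ)·k_gold = 2.0778 − 0.09·8.0802 ≈ 1.3506.

c_gold ≈ 1.35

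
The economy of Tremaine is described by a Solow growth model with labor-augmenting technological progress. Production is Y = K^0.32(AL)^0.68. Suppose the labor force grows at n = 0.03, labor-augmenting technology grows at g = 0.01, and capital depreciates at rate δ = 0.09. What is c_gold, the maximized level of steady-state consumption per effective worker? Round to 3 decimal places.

c_gold ≈ 1.039

Capital per effective worker breaks even when investment replaces (n + g + δ)·k; here n + g + δ = 0.13.
Golden rule sets MPK = n+g+δ: 0.32·k^(0.32−1) = 0.13, so k_gold = (0.32/0.13)^(1/0.68) ≈ 3.7610.
y_gold = 3.7610^0.32 ≈ 1.5279.
c_gold = y_gold − (n+g+δ)·k_gold = 1.5279 − 0.13·3.7610 ≈ 1.0390.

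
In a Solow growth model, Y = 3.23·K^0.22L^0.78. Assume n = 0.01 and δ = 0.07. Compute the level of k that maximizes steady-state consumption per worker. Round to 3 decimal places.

Capital per worker breaks even when investment replaces (n + δ)·k; here n + δ = 0.08.
Golden rule sets MPK = n+δ: 0.22·3.23·k^(0.22−1) = 0.08, so k_gold = (0.22·3.23/0.08)^(1/0.78) ≈ 16.4464.

k_gold ≈ 16.446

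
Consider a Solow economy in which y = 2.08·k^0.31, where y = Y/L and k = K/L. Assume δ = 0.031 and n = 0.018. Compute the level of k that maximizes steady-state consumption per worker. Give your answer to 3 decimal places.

Capital per worker breaks even when investment replaces (n + δ)·k; here n + δ = 0.049.
Setting f'(k) = n+δ gives 0.31·2.08·k^(0.31−1) = 0.049, hence k_gold = (0.31·2.08/0.049)^(1/0.69) ≈ 41.8862.

k_gold ≈ 41.886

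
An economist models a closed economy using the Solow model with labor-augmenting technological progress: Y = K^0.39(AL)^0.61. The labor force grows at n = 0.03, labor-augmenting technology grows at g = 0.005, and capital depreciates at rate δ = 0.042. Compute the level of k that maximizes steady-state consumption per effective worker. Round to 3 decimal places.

k_gold ≈ 14.290

n + g + δ = 0.03 + 0.005 + 0.042 = 0.077.
At the golden rule the marginal product of capital equals n+g+δ: 0.39·k^(0.39−1) = 0.077. Solving, k_gold = (0.39/0.077)^(1/0.61) ≈ 14.2902.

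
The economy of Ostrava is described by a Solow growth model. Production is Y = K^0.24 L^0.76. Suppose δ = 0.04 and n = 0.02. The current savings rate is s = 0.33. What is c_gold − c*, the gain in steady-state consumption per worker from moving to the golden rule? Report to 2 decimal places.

Δc ≈ 0.03

n + δ = 0.02 + 0.04 = 0.06.
Current steady state (s = 0.33): k* = (0.33/0.06)^(1/0.76) ≈ 9.4224, y* = 9.4224^0.24 ≈ 1.7132, c* = (1−0.33)·1.7132 ≈ 1.1478.
Maximizing c = f(k) − (n+δ)·k gives f'(k) = n+δ, i.e. 0.24·k^(0.24−1) = 0.06, so k_gold = (0.24/0.06)^(1/0.76) ≈ 6.1970.
y_gold = 6.1970^0.24 ≈ 1.5493, c_gold = y_gold − 0.06·k_gold ≈ 1.1774.
Gain: Δc = 1.1774 − 1.1478 ≈ 0.0296.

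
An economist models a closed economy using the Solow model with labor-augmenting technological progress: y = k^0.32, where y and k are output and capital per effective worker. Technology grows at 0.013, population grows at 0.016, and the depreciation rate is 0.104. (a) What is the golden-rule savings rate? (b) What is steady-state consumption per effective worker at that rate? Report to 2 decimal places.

Capital per effective worker breaks even when investment replaces (n + g + δ)·k; here n + g + δ = 0.133.
For Cobb-Douglas, s_gold equals capital's share: s_gold = 0.32.
Golden rule sets MPK = n+g+δ: 0.32·k^(0.32−1) = 0.133, so k_gold = (0.32/0.133)^(1/0.68) ≈ 3.6369.
y_gold = 3.6369^0.32 ≈ 1.5116; c_gold = (1−0.32)·y_gold ≈ 1.0279.

(a) s_gold = 0.32; (b) c_gold ≈ 1.03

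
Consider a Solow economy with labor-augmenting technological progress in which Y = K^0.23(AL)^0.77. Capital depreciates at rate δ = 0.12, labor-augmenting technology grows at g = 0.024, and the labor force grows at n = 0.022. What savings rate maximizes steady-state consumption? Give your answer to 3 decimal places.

s_gold = 0.230

n + g + δ = 0.022 + 0.024 + 0.12 = 0.166.
At the golden rule MPK = n+g+δ, and in any Cobb-Douglas steady state s = (n+g+δ)·k/y = MPK·k/y = capital's share 0.23.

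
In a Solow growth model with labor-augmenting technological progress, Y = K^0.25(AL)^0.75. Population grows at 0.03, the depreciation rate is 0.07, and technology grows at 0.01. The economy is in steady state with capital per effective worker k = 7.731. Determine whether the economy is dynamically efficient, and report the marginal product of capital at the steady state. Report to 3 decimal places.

Capital per effective worker breaks even when investment replaces (n + g + δ)·k; here n + g + δ = 0.11.
MPK = 0.25·k^(0.25−1) = 0.25·7.731^(-0.75) ≈ 0.0539.
MPK < 0.11, so the economy is dynamically inefficient (over-saving).

dynamically inefficient; MPK ≈ 0.054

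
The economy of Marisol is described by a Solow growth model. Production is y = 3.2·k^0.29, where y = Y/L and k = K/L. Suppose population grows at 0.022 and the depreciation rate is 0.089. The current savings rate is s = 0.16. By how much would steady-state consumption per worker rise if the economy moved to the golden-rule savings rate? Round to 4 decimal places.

The effective depreciation rate is n + δ = 0.022 + 0.089 = 0.111.
Current steady state (s = 0.16): k* = (0.16·3.2/0.111)^(1/0.71) ≈ 8.6126, y* = 3.2·8.6126^0.29 ≈ 5.9750, c* = (1−0.16)·5.9750 ≈ 5.0190.
Golden rule sets MPK = n+δ: 0.29·3.2·k^(0.29−1) = 0.111, so k_gold = (0.29·3.2/0.111)^(1/0.71) ≈ 19.9025.
y_gold = 3.2·19.9025^0.29 ≈ 7.6179, c_gold = y_gold − 0.111·k_gold ≈ 5.4087.
Gain: Δc = 5.4087 − 5.0190 ≈ 0.3897.

Δc ≈ 0.3897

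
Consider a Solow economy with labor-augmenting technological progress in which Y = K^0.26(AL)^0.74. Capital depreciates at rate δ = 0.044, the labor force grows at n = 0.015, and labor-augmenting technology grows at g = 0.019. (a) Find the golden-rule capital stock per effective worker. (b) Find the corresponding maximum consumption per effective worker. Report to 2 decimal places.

Capital per effective worker breaks even when investment replaces (n + g + δ)·k; here n + g + δ = 0.078.
Setting f'(k) = n+g+δ gives 0.26·k^(0.26−1) = 0.078, hence k_gold = (0.26/0.078)^(1/0.74) ≈ 5.0885.
y_gold = 5.0885^0.26 ≈ 1.5266; c_gold = y_gold − 0.078·k_gold ≈ 1.1297.

(a) k_gold ≈ 5.09; (b) c_gold ≈ 1.13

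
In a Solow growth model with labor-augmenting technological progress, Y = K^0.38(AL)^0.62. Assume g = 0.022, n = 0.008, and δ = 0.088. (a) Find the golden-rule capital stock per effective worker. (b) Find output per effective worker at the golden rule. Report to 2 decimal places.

(a) k_gold ≈ 6.59; (b) y_gold ≈ 2.05

Capital per effective worker breaks even when investment replaces (n + g + δ)·k; here n + g + δ = 0.118.
At the golden rule the marginal product of capital equals n+g+δ: 0.38·k^(0.38−1) = 0.118. Solving, k_gold = (0.38/0.118)^(1/0.62) ≈ 6.5947.
y_gold = 6.5947^0.38 ≈ 2.0478.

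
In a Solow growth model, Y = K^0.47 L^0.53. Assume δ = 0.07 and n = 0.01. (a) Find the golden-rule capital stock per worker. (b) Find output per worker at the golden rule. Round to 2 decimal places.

(a) k_gold ≈ 28.25; (b) y_gold ≈ 4.81

Capital per worker breaks even when investment replaces (n + δ)·k; here n + δ = 0.08.
Maximizing c = f(k) − (n+δ)·k gives f'(k) = n+δ, i.e. 0.47·k^(0.47−1) = 0.08, so k_gold = (0.47/0.08)^(1/0.53) ≈ 28.2461.
y_gold = 28.2461^0.47 ≈ 4.8078.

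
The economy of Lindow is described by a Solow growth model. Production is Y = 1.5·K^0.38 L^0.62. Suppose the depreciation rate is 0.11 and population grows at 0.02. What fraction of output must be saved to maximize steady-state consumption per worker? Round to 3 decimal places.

Break-even investment rate: n + δ = 0.02 + 0.11 = 0.13.
At the golden rule MPK = n+δ, and in any Cobb-Douglas steady state s = (n+δ)·k/y = MPK·k/y = capital's share 0.38.

s_gold = 0.380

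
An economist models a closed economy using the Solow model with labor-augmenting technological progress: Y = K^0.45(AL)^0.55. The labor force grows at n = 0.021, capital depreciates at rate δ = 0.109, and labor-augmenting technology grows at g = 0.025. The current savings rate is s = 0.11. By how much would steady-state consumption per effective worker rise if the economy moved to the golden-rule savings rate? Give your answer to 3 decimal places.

The effective depreciation rate is n + g + δ = 0.021 + 0.025 + 0.109 = 0.155.
Current steady state (s = 0.11): k* = (0.11/0.155)^(1/0.55) ≈ 0.5360, y* = 0.5360^0.45 ≈ 0.7553, c* = (1−0.11)·0.7553 ≈ 0.6723.
Golden rule sets MPK = n+g+δ: 0.45·k^(0.45−1) = 0.155, so k_gold = (0.45/0.155)^(1/0.55) ≈ 6.9439.
y_gold = 6.9439^0.45 ≈ 2.3918, c_gold = y_gold − 0.155·k_gold ≈ 1.3155.
Gain: Δc = 1.3155 − 0.6723 ≈ 0.6432.

Δc ≈ 0.643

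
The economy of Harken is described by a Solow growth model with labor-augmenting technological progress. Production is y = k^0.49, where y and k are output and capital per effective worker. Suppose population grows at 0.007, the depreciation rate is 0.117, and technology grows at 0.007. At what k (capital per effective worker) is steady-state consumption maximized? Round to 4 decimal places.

k_gold ≈ 13.2856

Break-even investment rate: n + g + δ = 0.007 + 0.007 + 0.117 = 0.131.
At the golden rule the marginal product of capital equals n+g+δ: 0.49·k^(0.49−1) = 0.131. Solving, k_gold = (0.49/0.131)^(1/0.51) ≈ 13.2856.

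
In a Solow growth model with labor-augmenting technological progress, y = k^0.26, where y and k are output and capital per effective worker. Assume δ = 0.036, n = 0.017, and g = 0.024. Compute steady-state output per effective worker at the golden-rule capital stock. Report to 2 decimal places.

y_gold ≈ 1.53

Capital per effective worker breaks even when investment replaces (n + g + δ)·k; here n + g + δ = 0.077.
Golden rule sets MPK = n+g+δ: 0.26·k^(0.26−1) = 0.077, so k_gold = (0.26/0.077)^(1/0.74) ≈ 5.1780.
Output: y_gold = k_gold^0.26 = 5.1780^0.26 ≈ 1.5335.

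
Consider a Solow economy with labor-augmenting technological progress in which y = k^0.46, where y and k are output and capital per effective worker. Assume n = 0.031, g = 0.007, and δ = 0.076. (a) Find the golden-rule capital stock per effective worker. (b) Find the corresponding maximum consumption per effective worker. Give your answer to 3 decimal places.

n + g + δ = 0.031 + 0.007 + 0.076 = 0.114.
Setting f'(k) = n+g+δ gives 0.46·k^(0.46−1) = 0.114, hence k_gold = (0.46/0.114)^(1/0.54) ≈ 13.2419.
y_gold = 13.2419^0.46 ≈ 3.2817; c_gold = y_gold − 0.114·k_gold ≈ 1.7721.

(a) k_gold ≈ 13.242; (b) c_gold ≈ 1.772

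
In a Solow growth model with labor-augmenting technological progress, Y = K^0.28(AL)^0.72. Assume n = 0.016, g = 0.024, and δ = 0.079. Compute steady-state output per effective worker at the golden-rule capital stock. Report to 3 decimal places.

The effective depreciation rate is n + g + δ = 0.016 + 0.024 + 0.079 = 0.119.
Golden rule sets MPK = n+g+δ: 0.28·k^(0.28−1) = 0.119, so k_gold = (0.28/0.119)^(1/0.72) ≈ 3.2819.
Output: y_gold = k_gold^0.28 = 3.2819^0.28 ≈ 1.3948.

y_gold ≈ 1.395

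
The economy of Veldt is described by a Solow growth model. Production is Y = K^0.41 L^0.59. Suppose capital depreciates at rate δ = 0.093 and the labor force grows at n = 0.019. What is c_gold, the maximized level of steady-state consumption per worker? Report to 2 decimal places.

c_gold ≈ 1.45

n + δ = 0.019 + 0.093 = 0.112.
Golden rule sets MPK = n+δ: 0.41·k^(0.41−1) = 0.112, so k_gold = (0.41/0.112)^(1/0.59) ≈ 9.0198.
y_gold = 9.0198^0.41 ≈ 2.4639.
c_gold = y_gold − (n+δ)·k_gold = 2.4639 − 0.112·9.0198 ≈ 1.4537.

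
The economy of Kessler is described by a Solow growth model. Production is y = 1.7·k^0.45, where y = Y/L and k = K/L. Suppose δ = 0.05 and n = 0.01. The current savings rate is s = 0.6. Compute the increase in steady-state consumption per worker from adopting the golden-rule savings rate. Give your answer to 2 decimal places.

n + δ = 0.01 + 0.05 = 0.06.
Current steady state (s = 0.6): k* = (0.6·1.7/0.06)^(1/0.55) ≈ 172.6553, y* = 1.7·172.6553^0.45 ≈ 17.2655, c* = (1−0.6)·17.2655 ≈ 6.9062.
Setting f'(k) = n+δ gives 0.45·1.7·k^(0.45−1) = 0.06, hence k_gold = (0.45·1.7/0.06)^(1/0.55) ≈ 102.3337.
y_gold = 1.7·102.3337^0.45 ≈ 13.6445, c_gold = y_gold − 0.06·k_gold ≈ 7.5045.
Gain: Δc = 7.5045 − 6.9062 ≈ 0.5983.

Δc ≈ 0.60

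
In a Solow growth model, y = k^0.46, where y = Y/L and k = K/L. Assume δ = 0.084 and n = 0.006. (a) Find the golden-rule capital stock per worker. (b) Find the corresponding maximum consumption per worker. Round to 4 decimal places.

The effective depreciation rate is n + δ = 0.006 + 0.084 = 0.09.
At the golden rule the marginal product of capital equals n+δ: 0.46·k^(0.46−1) = 0.09. Solving, k_gold = (0.46/0.09)^(1/0.54) ≈ 20.5147.
y_gold = 20.5147^0.46 ≈ 4.0137; c_gold = y_gold − 0.09·k_gold ≈ 2.1674.

(a) k_gold ≈ 20.5147; (b) c_gold ≈ 2.1674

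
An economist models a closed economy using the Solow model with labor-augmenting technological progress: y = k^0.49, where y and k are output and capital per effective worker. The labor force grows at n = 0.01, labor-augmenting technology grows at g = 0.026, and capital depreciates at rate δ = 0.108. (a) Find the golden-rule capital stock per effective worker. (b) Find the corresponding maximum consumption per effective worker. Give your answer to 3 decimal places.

(a) k_gold ≈ 11.036; (b) c_gold ≈ 1.654

Capital per effective worker breaks even when investment replaces (n + g + δ)·k; here n + g + δ = 0.144.
Setting f'(k) = n+g+δ gives 0.49·k^(0.49−1) = 0.144, hence k_gold = (0.49/0.144)^(1/0.51) ≈ 11.0360.
y_gold = 11.0360^0.49 ≈ 3.2432; c_gold = y_gold − 0.144·k_gold ≈ 1.6540.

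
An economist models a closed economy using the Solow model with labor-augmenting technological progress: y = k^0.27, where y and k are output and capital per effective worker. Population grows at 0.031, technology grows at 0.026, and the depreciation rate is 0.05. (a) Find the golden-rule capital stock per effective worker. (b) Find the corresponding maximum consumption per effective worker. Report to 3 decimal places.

Capital per effective worker breaks even when investment replaces (n + g + δ)·k; here n + g + δ = 0.107.
At the golden rule the marginal product of capital equals n+g+δ: 0.27·k^(0.27−1) = 0.107. Solving, k_gold = (0.27/0.107)^(1/0.73) ≈ 3.5535.
y_gold = 3.5535^0.27 ≈ 1.4082; c_gold = y_gold − 0.107·k_gold ≈ 1.0280.

(a) k_gold ≈ 3.554; (b) c_gold ≈ 1.028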